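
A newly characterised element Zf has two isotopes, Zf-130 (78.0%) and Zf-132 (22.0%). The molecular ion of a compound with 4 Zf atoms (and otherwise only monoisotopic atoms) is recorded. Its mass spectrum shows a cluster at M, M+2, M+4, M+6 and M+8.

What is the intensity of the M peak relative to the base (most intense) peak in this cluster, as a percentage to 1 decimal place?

88.6%

Binomial terms of (0.780 + 0.220)^4: M 0.3702, M+2 0.4176, M+4 0.1767, M+6 0.0332, M+8 0.0023 → M+2 is the base peak.
P(M+2) = C(4,1) × 0.780^3 × 0.220^1 = 4 × 0.474552 × 0.2200 = 0.417606 (base)
P(M) = C(4,0) × 0.780^4 × 0.220^0 = 1 × 0.37015056 × 1.0000 = 0.370151
Relative intensity = 0.370151 / 0.417606 × 100 = 88.6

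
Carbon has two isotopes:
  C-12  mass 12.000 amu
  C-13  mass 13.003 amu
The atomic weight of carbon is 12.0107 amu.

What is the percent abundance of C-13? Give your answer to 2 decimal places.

Writing the weighted mean with unknown fraction x of C-12:
12.000·x + 13.003·(1 − x) = 12.0107
(12.000 − 13.003)·x = 12.0107 − 13.003
x = -0.9923 / -1.003 = 0.98933 → 98.93% C-12, 1.07% C-13.

1.07%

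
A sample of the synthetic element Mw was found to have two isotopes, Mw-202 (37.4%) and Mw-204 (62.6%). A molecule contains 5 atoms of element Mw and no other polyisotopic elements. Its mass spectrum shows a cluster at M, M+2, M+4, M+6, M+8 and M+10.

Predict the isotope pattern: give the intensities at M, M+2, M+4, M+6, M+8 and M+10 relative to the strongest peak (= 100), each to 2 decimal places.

Each Mw atom is independently Mw-202 (p = 0.374) or Mw-204 (q = 0.626); the cluster is the binomial expansion (p + q)^5.
P(M) = 0.374^5 = 0.007317
P(M+2) = 5 × 0.374^4 × 0.626^1 = 0.061239
P(M+4) = 10 × 0.374^3 × 0.626^2 = 0.205005
P(M+6) = 10 × 0.374^2 × 0.626^3 = 0.343136
P(M+8) = 5 × 0.374^1 × 0.626^4 = 0.287170
P(M+10) = 0.626^5 = 0.096133
The M+6 peak is largest (0.343136); scaling to 100 gives 2.13 : 17.85 : 59.74 : 100.00 : 83.69 : 28.02.

2.13 : 17.85 : 59.74 : 100.00 : 83.69 : 28.02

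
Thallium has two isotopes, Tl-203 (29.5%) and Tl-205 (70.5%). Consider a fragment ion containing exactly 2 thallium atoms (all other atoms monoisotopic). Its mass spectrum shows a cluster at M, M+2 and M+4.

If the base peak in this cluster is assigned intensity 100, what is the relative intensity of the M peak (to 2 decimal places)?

(0.295 + 0.705)^2 gives M 0.0870, M+2 0.4160, M+4 0.4970; the largest is M+4.
P(M+4) = C(2,2) × 0.295^0 × 0.705^2 = 1 × 1.0000 × 0.497025 = 0.497025 (base)
P(M) = C(2,0) × 0.295^2 × 0.705^0 = 1 × 0.087025 × 1.0000 = 0.087025
Relative intensity = 0.087025 / 0.497025 × 100 = 17.51

17.51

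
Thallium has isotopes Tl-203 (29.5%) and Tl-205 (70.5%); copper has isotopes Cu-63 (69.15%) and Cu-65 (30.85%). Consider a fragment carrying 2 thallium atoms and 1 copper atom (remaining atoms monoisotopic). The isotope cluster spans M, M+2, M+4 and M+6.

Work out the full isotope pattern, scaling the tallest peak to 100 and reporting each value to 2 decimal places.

Thallium pattern (n=2): 0.087025 : 0.41595 : 0.497025
Copper pattern (n=1): 0.6915 : 0.3085
Convolve the two distributions (both contribute in 2-u steps):
  M: 0.087025×0.6915 = 0.060178
  M+2: 0.087025×0.3085 + 0.41595×0.6915 = 0.314477
  M+4: 0.41595×0.3085 + 0.497025×0.6915 = 0.472013
  M+6: 0.497025×0.3085 = 0.153332
Scale to base peak (0.472013) = 100: 12.75 : 66.62 : 100.00 : 32.48

12.75 : 66.62 : 100.00 : 32.48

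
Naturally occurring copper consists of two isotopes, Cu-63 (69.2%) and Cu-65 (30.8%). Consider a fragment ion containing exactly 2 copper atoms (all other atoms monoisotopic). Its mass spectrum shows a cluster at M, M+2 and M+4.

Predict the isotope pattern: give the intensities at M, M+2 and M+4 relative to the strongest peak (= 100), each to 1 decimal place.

100.0 : 89.0 : 19.8

The 2 Cu atoms are independent, so intensities follow the terms of (0.692 + 0.308)^2.
P(M) = 0.692^2 = 0.478864
P(M+2) = 2 × 0.692^1 × 0.308^1 = 0.426272
P(M+4) = 0.308^2 = 0.094864
The M peak is largest (0.478864); scaling to 100 gives 100.0 : 89.0 : 19.8.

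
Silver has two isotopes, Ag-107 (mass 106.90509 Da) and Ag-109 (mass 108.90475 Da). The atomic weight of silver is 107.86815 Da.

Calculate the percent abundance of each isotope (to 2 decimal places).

Ag-107: 51.84%, Ag-109: 48.16%

With x = fraction of Ag-107 (so Ag-109 is 1 − x):
106.90509·x + 108.90475·(1 − x) = 107.86815
(106.90509 − 108.90475)·x = 107.86815 − 108.90475
x = -1.03660 / -1.99966 = 0.51839 → 51.84% Ag-107, 48.16% Ag-109.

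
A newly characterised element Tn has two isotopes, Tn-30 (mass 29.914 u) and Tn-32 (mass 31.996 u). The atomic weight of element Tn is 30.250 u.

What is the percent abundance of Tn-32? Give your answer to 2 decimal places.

16.14%

Let x be the fractional abundance of Tn-30; then Tn-32 has abundance 1 − x.
29.914·x + 31.996·(1 − x) = 30.250
(29.914 − 31.996)·x = 30.250 − 31.996
x = -1.746 / -2.082 = 0.83862 → 83.86% Tn-30, 16.14% Tn-32.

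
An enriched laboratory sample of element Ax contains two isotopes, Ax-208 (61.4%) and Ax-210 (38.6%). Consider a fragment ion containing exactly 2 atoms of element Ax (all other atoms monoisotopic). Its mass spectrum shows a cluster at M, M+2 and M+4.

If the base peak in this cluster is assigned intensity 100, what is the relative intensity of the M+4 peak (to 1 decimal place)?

31.4

(0.614 + 0.386)^2 gives M 0.3770, M+2 0.4740, M+4 0.1490; the largest is M+2.
P(M+2) = C(2,1) × 0.614^1 × 0.386^1 = 2 × 0.6140 × 0.3860 = 0.474008 (base)
P(M+4) = C(2,2) × 0.614^0 × 0.386^2 = 1 × 1.0000 × 0.148996 = 0.148996
Relative intensity = 0.148996 / 0.474008 × 100 = 31.4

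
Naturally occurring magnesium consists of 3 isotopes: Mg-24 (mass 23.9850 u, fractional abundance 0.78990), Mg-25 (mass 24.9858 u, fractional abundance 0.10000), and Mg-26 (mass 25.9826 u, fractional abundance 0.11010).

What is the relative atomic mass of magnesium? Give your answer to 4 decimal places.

24.3050 u

Average mass = Σ (abundance × isotope mass) = 0.78990 × 23.9850 + 0.10000 × 24.9858 + 0.11010 × 25.9826
= 18.94575 + 2.49858 + 2.86068 = 24.30501 u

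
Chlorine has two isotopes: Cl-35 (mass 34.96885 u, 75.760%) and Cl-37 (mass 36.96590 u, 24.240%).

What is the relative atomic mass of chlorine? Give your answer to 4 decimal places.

Ar = Σ fᵢ·mᵢ = 0.75760 × 34.96885 + 0.24240 × 36.96590
= 26.492401 + 8.960534 = 35.452935 u

35.4529 u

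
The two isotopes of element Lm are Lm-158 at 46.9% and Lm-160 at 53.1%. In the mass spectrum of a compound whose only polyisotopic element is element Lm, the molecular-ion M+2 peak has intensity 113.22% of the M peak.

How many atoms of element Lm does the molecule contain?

1

The M+2/M ratio from n Lm atoms is n · q/p = n · 0.531/0.469.
n = 1.1322 × 0.469/0.531 = 1.00 ≈ 1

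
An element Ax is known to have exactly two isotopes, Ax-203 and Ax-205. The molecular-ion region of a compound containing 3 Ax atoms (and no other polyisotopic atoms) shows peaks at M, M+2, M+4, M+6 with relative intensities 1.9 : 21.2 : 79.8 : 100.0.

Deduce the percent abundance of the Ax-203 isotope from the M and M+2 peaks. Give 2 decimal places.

21.19%

Let p = fractional abundance of Ax-203. I(M+2)/I(M) = [C(3,1)·p^2·(1−p)] / p^3 = 3·(1−p)/p = 21.2/1.9 = 11.1579
(1−p)/p = 11.1579/3 = 3.7193  ⇒  p = 1/(1 + 3.7193) = 0.2119
Ax-203: 21.19%, Ax-205: 78.81%.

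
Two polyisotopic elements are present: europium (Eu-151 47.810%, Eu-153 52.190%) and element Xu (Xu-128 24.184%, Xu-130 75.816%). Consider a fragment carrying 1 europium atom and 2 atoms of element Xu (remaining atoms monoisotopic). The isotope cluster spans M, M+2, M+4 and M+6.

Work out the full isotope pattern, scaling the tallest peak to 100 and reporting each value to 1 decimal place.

6.0 : 44.2 : 100.0 : 64.3

Europium pattern (n=1): 0.4781 : 0.5219
Element Xu pattern (n=2): 0.05848659 : 0.36670683 : 0.57480659
Convolve the two distributions (both contribute in 2-u steps):
  M: 0.4781×0.05848659 = 0.027962
  M+2: 0.4781×0.36670683 + 0.5219×0.05848659 = 0.205847
  M+4: 0.4781×0.57480659 + 0.5219×0.36670683 = 0.466199
  M+6: 0.5219×0.57480659 = 0.299992
Scale to base peak (0.466199) = 100: 6.0 : 44.2 : 100.0 : 64.3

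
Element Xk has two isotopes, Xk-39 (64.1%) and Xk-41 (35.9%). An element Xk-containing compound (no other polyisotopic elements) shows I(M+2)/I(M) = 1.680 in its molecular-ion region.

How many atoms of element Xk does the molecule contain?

The M+2/M ratio from n Xk atoms is n · q/p = n · 0.359/0.641.
n = 1.680 × 0.641/0.359 = 3.00 ≈ 3

3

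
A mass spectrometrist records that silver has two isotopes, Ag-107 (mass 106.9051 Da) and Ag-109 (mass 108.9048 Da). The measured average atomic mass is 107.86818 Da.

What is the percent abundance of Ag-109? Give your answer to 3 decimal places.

48.161%

Writing the weighted mean with unknown fraction x of Ag-107:
106.9051·x + 108.9048·(1 − x) = 107.86818
(106.9051 − 108.9048)·x = 107.86818 − 108.9048
x = -1.03662 / -1.9997 = 0.51839 → 51.839% Ag-107, 48.161% Ag-109.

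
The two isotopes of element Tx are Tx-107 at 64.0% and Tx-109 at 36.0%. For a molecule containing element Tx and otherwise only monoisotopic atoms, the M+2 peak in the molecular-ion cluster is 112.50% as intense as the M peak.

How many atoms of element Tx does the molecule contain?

2

The M+2/M ratio from n Tx atoms is n · q/p = n · 0.360/0.640.
n = 1.1250 × 0.640/0.360 = 2.00 ≈ 2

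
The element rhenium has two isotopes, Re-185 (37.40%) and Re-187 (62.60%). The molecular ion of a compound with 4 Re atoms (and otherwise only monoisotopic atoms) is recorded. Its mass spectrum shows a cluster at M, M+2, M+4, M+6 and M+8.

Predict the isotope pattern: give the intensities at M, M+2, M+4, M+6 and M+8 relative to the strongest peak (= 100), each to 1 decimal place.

5.3 : 35.7 : 89.6 : 100.0 : 41.8

The 4 Re atoms are independent, so intensities follow the terms of (0.3740 + 0.6260)^4.
P(M) = 0.3740^4 = 0.019565
P(M+2) = 4 × 0.3740^3 × 0.6260^1 = 0.130993
P(M+4) = 6 × 0.3740^2 × 0.6260^2 = 0.328884
P(M+6) = 4 × 0.3740^1 × 0.6260^3 = 0.366990
P(M+8) = 0.6260^4 = 0.153567
The M+6 peak is largest (0.366990); scaling to 100 gives 5.3 : 35.7 : 89.6 : 100.0 : 41.8.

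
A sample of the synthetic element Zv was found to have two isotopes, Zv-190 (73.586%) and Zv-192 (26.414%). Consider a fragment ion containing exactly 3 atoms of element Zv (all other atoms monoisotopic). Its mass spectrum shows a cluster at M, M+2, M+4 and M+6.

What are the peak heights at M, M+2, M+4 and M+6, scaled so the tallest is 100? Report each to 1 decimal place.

Expanding (0.73586 + 0.26414)^3:
P(M) = 0.73586^3 = 0.398461
P(M+2) = 3 × 0.73586^2 × 0.26414^1 = 0.429087
P(M+4) = 3 × 0.73586^1 × 0.26414^2 = 0.154023
P(M+6) = 0.26414^3 = 0.018429
The M+2 peak is largest (0.429087); scaling to 100 gives 92.9 : 100.0 : 35.9 : 4.3.

92.9 : 100.0 : 35.9 : 4.3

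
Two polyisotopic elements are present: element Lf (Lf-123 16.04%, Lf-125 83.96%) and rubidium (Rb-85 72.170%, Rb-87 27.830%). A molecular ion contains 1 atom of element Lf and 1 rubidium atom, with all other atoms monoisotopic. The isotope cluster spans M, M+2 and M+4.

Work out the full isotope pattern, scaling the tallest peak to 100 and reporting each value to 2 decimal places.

17.79 : 100.00 : 35.92

Element Lf pattern (n=1): 0.1604 : 0.8396
Rubidium pattern (n=1): 0.7217 : 0.2783
Convolve the two distributions (both contribute in 2-u steps):
  M: 0.1604×0.7217 = 0.115761
  M+2: 0.1604×0.2783 + 0.8396×0.7217 = 0.650579
  M+4: 0.8396×0.2783 = 0.233661
Scale to base peak (0.650579) = 100: 17.79 : 100.00 : 35.92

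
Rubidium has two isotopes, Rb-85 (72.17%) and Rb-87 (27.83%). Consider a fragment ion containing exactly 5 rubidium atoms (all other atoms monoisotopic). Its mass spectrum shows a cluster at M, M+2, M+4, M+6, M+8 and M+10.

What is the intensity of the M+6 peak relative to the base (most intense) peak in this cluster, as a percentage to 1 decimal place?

29.7%

(0.7217 + 0.2783)^5 gives M 0.1958, M+2 0.3775, M+4 0.2911, M+6 0.1123, M+8 0.0216, M+10 0.0017; the largest is M+2.
P(M+2) = C(5,1) × 0.7217^4 × 0.2783^1 = 5 × 0.27128565 × 0.2783 = 0.377494 (base)
P(M+6) = C(5,3) × 0.7217^2 × 0.2783^3 = 10 × 0.52085089 × 0.02155458 = 0.112267
Relative intensity = 0.112267 / 0.377494 × 100 = 29.7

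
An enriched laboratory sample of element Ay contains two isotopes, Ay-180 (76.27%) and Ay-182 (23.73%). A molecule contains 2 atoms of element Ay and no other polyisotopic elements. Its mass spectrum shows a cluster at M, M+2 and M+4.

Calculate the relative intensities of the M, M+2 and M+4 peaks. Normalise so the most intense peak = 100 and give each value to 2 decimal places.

100.00 : 62.23 : 9.68

Expanding (0.7627 + 0.2373)^2:
P(M) = 0.7627^2 = 0.581711
P(M+2) = 2 × 0.7627^1 × 0.2373^1 = 0.361977
P(M+4) = 0.2373^2 = 0.056311
The M peak is largest (0.581711); scaling to 100 gives 100.00 : 62.23 : 9.68.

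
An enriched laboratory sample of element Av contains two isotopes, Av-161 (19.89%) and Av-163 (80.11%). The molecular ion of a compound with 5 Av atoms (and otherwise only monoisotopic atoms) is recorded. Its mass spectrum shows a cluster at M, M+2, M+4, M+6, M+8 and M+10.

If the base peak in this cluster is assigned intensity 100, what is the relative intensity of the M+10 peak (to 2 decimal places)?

Term probabilities: M 0.0003, M+2 0.0063, M+4 0.0505, M+6 0.2034, M+8 0.4096, M+10 0.3299. Base peak = M+8.
P(M+8) = C(5,4) × 0.1989^1 × 0.8011^4 = 5 × 0.1989 × 0.41185745 = 0.409592 (base)
P(M+10) = C(5,5) × 0.1989^0 × 0.8011^5 = 1 × 1.0000 × 0.329939 = 0.329939
Relative intensity = 0.329939 / 0.409592 × 100 = 80.55

80.55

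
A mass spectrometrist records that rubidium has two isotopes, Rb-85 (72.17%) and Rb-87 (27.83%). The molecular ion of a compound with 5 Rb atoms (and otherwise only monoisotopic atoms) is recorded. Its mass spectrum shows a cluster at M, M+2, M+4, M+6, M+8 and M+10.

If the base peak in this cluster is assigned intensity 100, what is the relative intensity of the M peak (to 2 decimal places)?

51.86

Binomial terms of (0.7217 + 0.2783)^5: M 0.1958, M+2 0.3775, M+4 0.2911, M+6 0.1123, M+8 0.0216, M+10 0.0017 → M+2 is the base peak.
P(M+2) = C(5,1) × 0.7217^4 × 0.2783^1 = 5 × 0.27128565 × 0.2783 = 0.377494 (base)
P(M) = C(5,0) × 0.7217^5 × 0.2783^0 = 1 × 0.19578685 × 1.0000 = 0.195787
Relative intensity = 0.195787 / 0.377494 × 100 = 51.86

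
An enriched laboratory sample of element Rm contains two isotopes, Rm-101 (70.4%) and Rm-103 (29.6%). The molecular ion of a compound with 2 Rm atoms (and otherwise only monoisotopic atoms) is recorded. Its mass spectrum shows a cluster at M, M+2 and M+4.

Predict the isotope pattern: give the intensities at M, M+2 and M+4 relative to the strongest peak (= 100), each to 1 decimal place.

100.0 : 84.1 : 17.7

The 2 Rm atoms are independent, so intensities follow the terms of (0.704 + 0.296)^2.
P(M) = 0.704^2 = 0.495616
P(M+2) = 2 × 0.704^1 × 0.296^1 = 0.416768
P(M+4) = 0.296^2 = 0.087616
The M peak is largest (0.495616); scaling to 100 gives 100.0 : 84.1 : 17.7.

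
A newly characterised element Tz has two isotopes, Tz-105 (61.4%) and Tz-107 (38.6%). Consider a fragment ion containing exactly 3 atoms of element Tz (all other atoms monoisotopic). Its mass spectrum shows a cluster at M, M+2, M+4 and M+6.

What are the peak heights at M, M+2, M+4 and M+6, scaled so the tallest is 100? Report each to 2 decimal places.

Expanding (0.614 + 0.386)^3:
P(M) = 0.614^3 = 0.231476
P(M+2) = 3 × 0.614^2 × 0.386^1 = 0.436561
P(M+4) = 3 × 0.614^1 × 0.386^2 = 0.274451
P(M+6) = 0.386^3 = 0.057512
The M+2 peak is largest (0.436561); scaling to 100 gives 53.02 : 100.00 : 62.87 : 13.17.

53.02 : 100.00 : 62.87 : 13.17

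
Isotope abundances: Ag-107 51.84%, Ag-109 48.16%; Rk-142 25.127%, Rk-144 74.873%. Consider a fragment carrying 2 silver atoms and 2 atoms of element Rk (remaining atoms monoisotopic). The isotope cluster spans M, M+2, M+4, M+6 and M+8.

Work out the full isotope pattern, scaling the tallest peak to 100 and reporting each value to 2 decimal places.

Silver pattern (n=2): 0.26873856 : 0.49932288 : 0.23193856
Element Rk pattern (n=2): 0.06313661 : 0.37626677 : 0.56059661
Convolve the two distributions (both contribute in 2-u steps):
  M: 0.26873856×0.06313661 = 0.016967
  M+2: 0.26873856×0.37626677 + 0.49932288×0.06313661 = 0.132643
  M+4: 0.26873856×0.56059661 + 0.49932288×0.37626677 + 0.23193856×0.06313661 = 0.353176
  M+6: 0.49932288×0.56059661 + 0.23193856×0.37626677 = 0.367189
  M+8: 0.23193856×0.56059661 = 0.130024
Scale to base peak (0.367189) = 100: 4.62 : 36.12 : 96.18 : 100.00 : 35.41

4.62 : 36.12 : 96.18 : 100.00 : 35.41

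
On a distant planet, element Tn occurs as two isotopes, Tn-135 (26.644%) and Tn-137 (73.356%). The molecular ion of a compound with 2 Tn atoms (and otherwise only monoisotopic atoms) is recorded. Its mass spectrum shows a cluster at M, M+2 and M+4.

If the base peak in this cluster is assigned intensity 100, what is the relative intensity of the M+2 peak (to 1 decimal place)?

72.6

Term probabilities: M 0.0710, M+2 0.3909, M+4 0.5381. Base peak = M+4.
P(M+4) = C(2,2) × 0.26644^0 × 0.73356^2 = 1 × 1.0000 × 0.53811027 = 0.538110 (base)
P(M+2) = C(2,1) × 0.26644^1 × 0.73356^1 = 2 × 0.26644 × 0.73356 = 0.390899
Relative intensity = 0.390899 / 0.538110 × 100 = 72.6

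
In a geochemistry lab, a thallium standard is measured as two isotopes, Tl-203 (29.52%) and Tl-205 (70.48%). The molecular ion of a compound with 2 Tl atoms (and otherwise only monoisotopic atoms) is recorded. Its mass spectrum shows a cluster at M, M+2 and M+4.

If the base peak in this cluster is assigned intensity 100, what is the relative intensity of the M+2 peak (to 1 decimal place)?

83.8

(0.2952 + 0.7048)^2 gives M 0.0871, M+2 0.4161, M+4 0.4967; the largest is M+4.
P(M+4) = C(2,2) × 0.2952^0 × 0.7048^2 = 1 × 1.0000 × 0.49674304 = 0.496743 (base)
P(M+2) = C(2,1) × 0.2952^1 × 0.7048^1 = 2 × 0.2952 × 0.7048 = 0.416114
Relative intensity = 0.416114 / 0.496743 × 100 = 83.8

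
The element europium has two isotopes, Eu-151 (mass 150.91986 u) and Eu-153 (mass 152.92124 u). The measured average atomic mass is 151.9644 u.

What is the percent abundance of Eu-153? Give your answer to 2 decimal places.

Writing the weighted mean with unknown fraction x of Eu-151:
150.91986·x + 152.92124·(1 − x) = 151.9644
(150.91986 − 152.92124)·x = 151.9644 − 152.92124
x = -0.95684 / -2.00138 = 0.47809 → 47.81% Eu-151, 52.19% Eu-153.

52.19%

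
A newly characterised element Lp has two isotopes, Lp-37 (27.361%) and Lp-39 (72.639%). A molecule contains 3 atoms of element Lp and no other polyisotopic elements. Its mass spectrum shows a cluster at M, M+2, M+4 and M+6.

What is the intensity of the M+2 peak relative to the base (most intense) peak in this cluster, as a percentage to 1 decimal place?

37.7%

Binomial terms of (0.27361 + 0.72639)^3: M 0.0205, M+2 0.1631, M+4 0.4331, M+6 0.3833 → M+4 is the base peak.
P(M+4) = C(3,2) × 0.27361^1 × 0.72639^2 = 3 × 0.27361 × 0.52764243 = 0.433105 (base)
P(M+2) = C(3,1) × 0.27361^2 × 0.72639^1 = 3 × 0.07486243 × 0.72639 = 0.163138
Relative intensity = 0.163138 / 0.433105 × 100 = 37.7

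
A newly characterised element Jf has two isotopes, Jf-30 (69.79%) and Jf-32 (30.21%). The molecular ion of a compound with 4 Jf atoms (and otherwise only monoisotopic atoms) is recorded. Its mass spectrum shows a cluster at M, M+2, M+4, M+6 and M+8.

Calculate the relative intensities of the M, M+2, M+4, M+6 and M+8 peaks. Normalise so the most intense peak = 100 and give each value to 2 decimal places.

The 4 Jf atoms are independent, so intensities follow the terms of (0.6979 + 0.3021)^4.
P(M) = 0.6979^4 = 0.237232
P(M+2) = 4 × 0.6979^3 × 0.3021^1 = 0.410762
P(M+4) = 6 × 0.6979^2 × 0.3021^2 = 0.266710
P(M+6) = 4 × 0.6979^1 × 0.3021^3 = 0.076967
P(M+8) = 0.3021^4 = 0.008329
The M+2 peak is largest (0.410762); scaling to 100 gives 57.75 : 100.00 : 64.93 : 18.74 : 2.03.

57.75 : 100.00 : 64.93 : 18.74 : 2.03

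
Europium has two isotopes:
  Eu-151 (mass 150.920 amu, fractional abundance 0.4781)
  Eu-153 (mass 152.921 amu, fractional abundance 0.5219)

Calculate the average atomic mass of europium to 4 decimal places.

151.9643 amu

Ar = Σ fᵢ·mᵢ = 0.4781 × 150.920 + 0.5219 × 152.921
= 72.15485 + 79.80947 = 151.96432 amu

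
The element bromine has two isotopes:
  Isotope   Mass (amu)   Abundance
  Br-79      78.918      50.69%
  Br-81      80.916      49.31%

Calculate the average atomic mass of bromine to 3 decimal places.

79.903 amu

Average mass = Σ (abundance × isotope mass) = 0.5069 × 78.918 + 0.4931 × 80.916
= 40.0035 + 39.8997 = 79.9032 amu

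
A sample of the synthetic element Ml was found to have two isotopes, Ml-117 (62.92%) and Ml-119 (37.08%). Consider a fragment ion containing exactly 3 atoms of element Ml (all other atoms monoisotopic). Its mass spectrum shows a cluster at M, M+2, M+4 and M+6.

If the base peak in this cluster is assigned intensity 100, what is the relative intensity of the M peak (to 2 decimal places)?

Term probabilities: M 0.2491, M+2 0.4404, M+4 0.2595, M+6 0.0510. Base peak = M+2.
P(M+2) = C(3,1) × 0.6292^2 × 0.3708^1 = 3 × 0.39589264 × 0.3708 = 0.440391 (base)
P(M) = C(3,0) × 0.6292^3 × 0.3708^0 = 1 × 0.24909565 × 1.0000 = 0.249096
Relative intensity = 0.249096 / 0.440391 × 100 = 56.56

56.56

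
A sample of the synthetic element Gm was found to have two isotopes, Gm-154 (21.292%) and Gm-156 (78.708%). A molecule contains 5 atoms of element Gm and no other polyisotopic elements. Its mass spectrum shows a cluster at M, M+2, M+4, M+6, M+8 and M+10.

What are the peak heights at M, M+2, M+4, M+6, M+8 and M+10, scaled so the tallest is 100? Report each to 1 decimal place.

The 5 Gm atoms are independent, so intensities follow the terms of (0.21292 + 0.78708)^5.
P(M) = 0.21292^5 = 0.000438
P(M+2) = 5 × 0.21292^4 × 0.78708^1 = 0.008088
P(M+4) = 10 × 0.21292^3 × 0.78708^2 = 0.059798
P(M+6) = 10 × 0.21292^2 × 0.78708^3 = 0.221050
P(M+8) = 5 × 0.21292^1 × 0.78708^4 = 0.408566
P(M+10) = 0.78708^5 = 0.302061
The M+8 peak is largest (0.408566); scaling to 100 gives 0.1 : 2.0 : 14.6 : 54.1 : 100.0 : 73.9.

0.1 : 2.0 : 14.6 : 54.1 : 100.0 : 73.9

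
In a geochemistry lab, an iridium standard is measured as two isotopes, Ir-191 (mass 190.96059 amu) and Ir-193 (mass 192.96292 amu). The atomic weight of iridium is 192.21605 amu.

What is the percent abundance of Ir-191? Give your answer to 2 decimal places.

With x = fraction of Ir-191 (so Ir-193 is 1 − x):
190.96059·x + 192.96292·(1 − x) = 192.21605
(190.96059 − 192.96292)·x = 192.21605 − 192.96292
x = -0.74687 / -2.00233 = 0.37300 → 37.30% Ir-191, 62.70% Ir-193.

37.30%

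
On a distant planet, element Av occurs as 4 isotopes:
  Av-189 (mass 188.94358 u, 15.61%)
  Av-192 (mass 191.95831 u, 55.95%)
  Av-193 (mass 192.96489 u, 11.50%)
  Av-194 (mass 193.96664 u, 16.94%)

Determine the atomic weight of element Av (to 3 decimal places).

191.944 u

Average mass = Σ (abundance × isotope mass) = 0.1561 × 188.94358 + 0.5595 × 191.95831 + 0.1150 × 192.96489 + 0.1694 × 193.96664
= 29.494093 + 107.400674 + 22.190962 + 32.857949 = 191.943678 u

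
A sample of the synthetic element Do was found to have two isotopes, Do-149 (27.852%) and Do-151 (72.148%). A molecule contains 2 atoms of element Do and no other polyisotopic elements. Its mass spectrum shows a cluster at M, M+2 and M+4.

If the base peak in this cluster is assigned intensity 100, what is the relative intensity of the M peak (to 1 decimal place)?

(0.27852 + 0.72148)^2 gives M 0.0776, M+2 0.4019, M+4 0.5205; the largest is M+4.
P(M+4) = C(2,2) × 0.27852^0 × 0.72148^2 = 1 × 1.0000 × 0.52053339 = 0.520533 (base)
P(M) = C(2,0) × 0.27852^2 × 0.72148^0 = 1 × 0.07757339 × 1.0000 = 0.077573
Relative intensity = 0.077573 / 0.520533 × 100 = 14.9

14.9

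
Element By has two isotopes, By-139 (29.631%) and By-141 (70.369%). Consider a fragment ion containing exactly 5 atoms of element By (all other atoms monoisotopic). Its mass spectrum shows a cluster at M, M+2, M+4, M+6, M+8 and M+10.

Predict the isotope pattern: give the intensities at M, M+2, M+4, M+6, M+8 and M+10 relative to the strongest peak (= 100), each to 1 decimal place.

0.6 : 7.5 : 35.5 : 84.2 : 100.0 : 47.5

The 5 By atoms are independent, so intensities follow the terms of (0.29631 + 0.70369)^5.
P(M) = 0.29631^5 = 0.002284
P(M+2) = 5 × 0.29631^4 × 0.70369^1 = 0.027123
P(M+4) = 10 × 0.29631^3 × 0.70369^2 = 0.128825
P(M+6) = 10 × 0.29631^2 × 0.70369^3 = 0.305940
P(M+8) = 5 × 0.29631^1 × 0.70369^4 = 0.363280
P(M+10) = 0.70369^5 = 0.172547
The M+8 peak is largest (0.363280); scaling to 100 gives 0.6 : 7.5 : 35.5 : 84.2 : 100.0 : 47.5.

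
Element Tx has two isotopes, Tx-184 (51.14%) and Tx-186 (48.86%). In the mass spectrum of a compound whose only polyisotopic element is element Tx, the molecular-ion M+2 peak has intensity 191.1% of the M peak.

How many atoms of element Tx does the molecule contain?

For n independent Tx atoms, I(M+2)/I(M) = n · (abundance Tx-186) / (abundance Tx-184) = n · 0.4886/0.5114.
n = 1.911 × 0.5114/0.4886 = 2.00 ≈ 2

2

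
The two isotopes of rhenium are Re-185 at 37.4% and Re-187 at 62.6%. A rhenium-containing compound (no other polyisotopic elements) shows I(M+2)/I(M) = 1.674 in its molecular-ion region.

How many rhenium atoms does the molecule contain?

For n independent Re atoms, I(M+2)/I(M) = n · (abundance Re-187) / (abundance Re-185) = n · 0.626/0.374.
n = 1.674 × 0.374/0.626 = 1.00 ≈ 1

1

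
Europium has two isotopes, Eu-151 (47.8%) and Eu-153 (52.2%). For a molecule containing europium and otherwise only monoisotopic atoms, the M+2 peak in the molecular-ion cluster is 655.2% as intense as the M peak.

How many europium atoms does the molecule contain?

For n independent Eu atoms, I(M+2)/I(M) = n · (abundance Eu-153) / (abundance Eu-151) = n · 0.522/0.478.
n = 6.552 × 0.478/0.522 = 6.00 ≈ 6

6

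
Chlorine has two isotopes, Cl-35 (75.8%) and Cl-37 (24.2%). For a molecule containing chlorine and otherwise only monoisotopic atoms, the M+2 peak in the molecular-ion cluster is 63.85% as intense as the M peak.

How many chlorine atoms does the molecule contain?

For n independent Cl atoms, I(M+2)/I(M) = n · (abundance Cl-37) / (abundance Cl-35) = n · 0.242/0.758.
n = 0.6385 × 0.758/0.242 = 2.00 ≈ 2

2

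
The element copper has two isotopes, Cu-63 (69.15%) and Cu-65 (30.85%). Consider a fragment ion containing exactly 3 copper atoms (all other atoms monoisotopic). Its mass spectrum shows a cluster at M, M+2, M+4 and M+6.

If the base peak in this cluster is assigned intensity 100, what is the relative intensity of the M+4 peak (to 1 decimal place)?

Binomial terms of (0.6915 + 0.3085)^3: M 0.3307, M+2 0.4425, M+4 0.1974, M+6 0.0294 → M+2 is the base peak.
P(M+2) = C(3,1) × 0.6915^2 × 0.3085^1 = 3 × 0.47817225 × 0.3085 = 0.442548 (base)
P(M+4) = C(3,2) × 0.6915^1 × 0.3085^2 = 3 × 0.6915 × 0.09517225 = 0.197435
Relative intensity = 0.197435 / 0.442548 × 100 = 44.6

44.6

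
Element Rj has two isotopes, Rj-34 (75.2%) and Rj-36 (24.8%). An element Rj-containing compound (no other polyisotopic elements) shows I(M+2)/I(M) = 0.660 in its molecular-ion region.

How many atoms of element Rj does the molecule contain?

2

With n Rj atoms, P(M+2)/P(M) = C(n,1)·p^(n−1)q / p^n = n·q/p = n · 0.248/0.752.
n = 0.660 × 0.752/0.248 = 2.00 ≈ 2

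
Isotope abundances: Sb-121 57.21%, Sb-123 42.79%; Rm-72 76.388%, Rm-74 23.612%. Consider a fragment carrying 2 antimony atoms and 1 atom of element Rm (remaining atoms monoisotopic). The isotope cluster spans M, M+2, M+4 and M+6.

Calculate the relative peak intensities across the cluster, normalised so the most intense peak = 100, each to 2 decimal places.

Antimony pattern (n=2): 0.32729841 : 0.48960318 : 0.18309841
Element Rm pattern (n=1): 0.76388 : 0.23612
Convolve the two distributions (both contribute in 2-u steps):
  M: 0.32729841×0.76388 = 0.250017
  M+2: 0.32729841×0.23612 + 0.48960318×0.76388 = 0.451280
  M+4: 0.48960318×0.23612 + 0.18309841×0.76388 = 0.255470
  M+6: 0.18309841×0.23612 = 0.043233
Scale to base peak (0.451280) = 100: 55.40 : 100.00 : 56.61 : 9.58

55.40 : 100.00 : 56.61 : 9.58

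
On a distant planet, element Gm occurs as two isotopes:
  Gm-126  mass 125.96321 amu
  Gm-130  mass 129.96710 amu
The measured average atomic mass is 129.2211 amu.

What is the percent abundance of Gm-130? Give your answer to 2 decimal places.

Writing the weighted mean with unknown fraction x of Gm-126:
125.96321·x + 129.96710·(1 − x) = 129.2211
(125.96321 − 129.96710)·x = 129.2211 − 129.96710
x = -0.74600 / -4.00389 = 0.18632 → 18.63% Gm-126, 81.37% Gm-130.

81.37%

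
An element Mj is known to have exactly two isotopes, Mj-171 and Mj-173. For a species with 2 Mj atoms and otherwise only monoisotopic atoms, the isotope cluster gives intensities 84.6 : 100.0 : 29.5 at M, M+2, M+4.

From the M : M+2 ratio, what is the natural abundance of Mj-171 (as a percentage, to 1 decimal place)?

62.9%

Let p = fractional abundance of Mj-171. I(M+2)/I(M) = [C(2,1)·p^1·(1−p)] / p^2 = 2·(1−p)/p = 100.0/84.6 = 1.1820
(1−p)/p = 1.1820/2 = 0.5910  ⇒  p = 1/(1 + 0.5910) = 0.6285
Mj-171: 62.9%, Mj-173: 37.1%.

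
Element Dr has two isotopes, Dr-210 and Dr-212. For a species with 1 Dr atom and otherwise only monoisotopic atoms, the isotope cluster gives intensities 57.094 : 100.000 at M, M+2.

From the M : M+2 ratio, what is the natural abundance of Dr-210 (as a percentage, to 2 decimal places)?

If p is the fraction of Dr that is Dr-210, then I(M+2)/I(M) = [C(1,1)·p^0·(1−p)] / p^1 = 1·(1−p)/p = 100.000/57.094 = 1.7515
(1−p)/p = 1.7515/1 = 1.7515  ⇒  p = 1/(1 + 1.7515) = 0.3634
Dr-210: 36.34%, Dr-212: 63.66%.

36.34%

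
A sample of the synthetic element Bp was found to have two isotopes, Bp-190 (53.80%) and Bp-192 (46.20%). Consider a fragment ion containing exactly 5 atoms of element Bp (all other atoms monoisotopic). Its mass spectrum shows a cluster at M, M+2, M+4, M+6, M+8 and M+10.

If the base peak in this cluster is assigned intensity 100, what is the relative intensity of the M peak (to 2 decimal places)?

Term probabilities: M 0.0451, M+2 0.1935, M+4 0.3324, M+6 0.2854, M+8 0.1226, M+10 0.0210. Base peak = M+4.
P(M+4) = C(5,2) × 0.5380^3 × 0.4620^2 = 10 × 0.15572087 × 0.213444 = 0.332377 (base)
P(M) = C(5,0) × 0.5380^5 × 0.4620^0 = 1 × 0.04507247 × 1.0000 = 0.045072
Relative intensity = 0.045072 / 0.332377 × 100 = 13.56

13.56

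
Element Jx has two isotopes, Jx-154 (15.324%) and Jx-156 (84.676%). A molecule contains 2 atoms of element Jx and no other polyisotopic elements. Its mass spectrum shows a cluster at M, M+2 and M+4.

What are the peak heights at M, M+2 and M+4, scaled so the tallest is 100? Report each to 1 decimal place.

Each Jx atom is independently Jx-154 (p = 0.15324) or Jx-156 (q = 0.84676); the cluster is the binomial expansion (p + q)^2.
P(M) = 0.15324^2 = 0.023482
P(M+2) = 2 × 0.15324^1 × 0.84676^1 = 0.259515
P(M+4) = 0.84676^2 = 0.717002
The M+4 peak is largest (0.717002); scaling to 100 gives 3.3 : 36.2 : 100.0.

3.3 : 36.2 : 100.0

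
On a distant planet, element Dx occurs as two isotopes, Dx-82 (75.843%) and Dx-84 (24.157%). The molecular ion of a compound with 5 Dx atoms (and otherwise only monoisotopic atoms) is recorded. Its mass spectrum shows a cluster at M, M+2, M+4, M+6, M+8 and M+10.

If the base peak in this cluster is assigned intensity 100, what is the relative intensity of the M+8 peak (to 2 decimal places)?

(0.75843 + 0.24157)^5 gives M 0.2509, M+2 0.3996, M+4 0.2546, M+6 0.0811, M+8 0.0129, M+10 0.0008; the largest is M+2.
P(M+2) = C(5,1) × 0.75843^4 × 0.24157^1 = 5 × 0.33087352 × 0.24157 = 0.399646 (base)
P(M+8) = C(5,4) × 0.75843^1 × 0.24157^4 = 5 × 0.75843 × 0.00340543 = 0.012914
Relative intensity = 0.012914 / 0.399646 × 100 = 3.23

3.23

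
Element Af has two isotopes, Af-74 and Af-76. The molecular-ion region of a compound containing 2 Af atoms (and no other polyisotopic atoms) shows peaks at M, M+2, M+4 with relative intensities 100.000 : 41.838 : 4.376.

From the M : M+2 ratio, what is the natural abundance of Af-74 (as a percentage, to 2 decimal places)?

82.70%

If p is the fraction of Af that is Af-74, then I(M+2)/I(M) = [C(2,1)·p^1·(1−p)] / p^2 = 2·(1−p)/p = 41.838/100.000 = 0.4184
(1−p)/p = 0.4184/2 = 0.2092  ⇒  p = 1/(1 + 0.2092) = 0.8270
Af-74: 82.70%, Af-76: 17.30%.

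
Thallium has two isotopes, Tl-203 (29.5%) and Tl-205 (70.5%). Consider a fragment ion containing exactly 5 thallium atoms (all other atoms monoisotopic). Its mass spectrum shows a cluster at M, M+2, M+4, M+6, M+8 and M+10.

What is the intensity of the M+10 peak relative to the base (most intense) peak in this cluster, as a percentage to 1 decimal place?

47.8%

Term probabilities: M 0.0022, M+2 0.0267, M+4 0.1276, M+6 0.3049, M+8 0.3644, M+10 0.1742. Base peak = M+8.
P(M+8) = C(5,4) × 0.295^1 × 0.705^4 = 5 × 0.2950 × 0.24703385 = 0.364375 (base)
P(M+10) = C(5,5) × 0.295^0 × 0.705^5 = 1 × 1.0000 × 0.17415886 = 0.174159
Relative intensity = 0.174159 / 0.364375 × 100 = 47.8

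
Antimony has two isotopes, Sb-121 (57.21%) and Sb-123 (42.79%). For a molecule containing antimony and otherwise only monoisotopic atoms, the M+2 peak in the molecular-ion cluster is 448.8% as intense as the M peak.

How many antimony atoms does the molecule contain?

6

The M+2/M ratio from n Sb atoms is n · q/p = n · 0.4279/0.5721.
n = 4.488 × 0.5721/0.4279 = 6.00 ≈ 6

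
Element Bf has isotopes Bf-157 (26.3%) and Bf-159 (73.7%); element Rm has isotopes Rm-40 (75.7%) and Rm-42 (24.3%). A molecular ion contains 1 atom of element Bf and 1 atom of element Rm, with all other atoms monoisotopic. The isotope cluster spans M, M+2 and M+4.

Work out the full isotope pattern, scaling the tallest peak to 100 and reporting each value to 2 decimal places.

32.02 : 100.00 : 28.80

Element Bf pattern (n=1): 0.2630 : 0.7370
Element Rm pattern (n=1): 0.7570 : 0.2430
Convolve the two distributions (both contribute in 2-u steps):
  M: 0.2630×0.7570 = 0.199091
  M+2: 0.2630×0.2430 + 0.7370×0.7570 = 0.621818
  M+4: 0.7370×0.2430 = 0.179091
Scale to base peak (0.621818) = 100: 32.02 : 100.00 : 28.80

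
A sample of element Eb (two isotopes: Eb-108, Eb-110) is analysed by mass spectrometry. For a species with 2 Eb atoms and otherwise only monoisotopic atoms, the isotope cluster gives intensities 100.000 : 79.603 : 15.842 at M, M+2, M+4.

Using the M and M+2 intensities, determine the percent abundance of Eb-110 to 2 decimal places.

Let p = fractional abundance of Eb-108. I(M+2)/I(M) = [C(2,1)·p^1·(1−p)] / p^2 = 2·(1−p)/p = 79.603/100.000 = 0.7960
(1−p)/p = 0.7960/2 = 0.3980  ⇒  p = 1/(1 + 0.3980) = 0.7153
Eb-108: 71.53%, Eb-110: 28.47%.

28.47%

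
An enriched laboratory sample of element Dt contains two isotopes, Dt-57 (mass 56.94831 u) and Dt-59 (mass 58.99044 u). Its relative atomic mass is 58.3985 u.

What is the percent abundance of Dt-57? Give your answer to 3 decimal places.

28.986%

With x = fraction of Dt-57 (so Dt-59 is 1 − x):
56.94831·x + 58.99044·(1 − x) = 58.3985
(56.94831 − 58.99044)·x = 58.3985 − 58.99044
x = -0.59194 / -2.04213 = 0.28986 → 28.986% Dt-57, 71.014% Dt-59.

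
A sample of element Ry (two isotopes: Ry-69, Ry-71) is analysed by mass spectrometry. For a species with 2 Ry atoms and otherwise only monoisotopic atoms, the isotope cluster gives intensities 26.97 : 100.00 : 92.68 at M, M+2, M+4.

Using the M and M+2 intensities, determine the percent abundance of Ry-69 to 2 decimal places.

35.04%

Write p for the Ry-69 fraction. I(M+2)/I(M) = [C(2,1)·p^1·(1−p)] / p^2 = 2·(1−p)/p = 100.00/26.97 = 3.7078
(1−p)/p = 3.7078/2 = 1.8539  ⇒  p = 1/(1 + 1.8539) = 0.3504
Ry-69: 35.04%, Ry-71: 64.96%.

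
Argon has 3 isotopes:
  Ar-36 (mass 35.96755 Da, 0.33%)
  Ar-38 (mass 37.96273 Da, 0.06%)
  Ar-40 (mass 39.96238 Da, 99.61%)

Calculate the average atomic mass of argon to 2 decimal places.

Weight each isotope mass by its fractional abundance: 0.0033 × 35.96755 + 0.0006 × 37.96273 + 0.9961 × 39.96238
= 0.118693 + 0.022778 + 39.806527 = 39.947998 Da

39.95 Da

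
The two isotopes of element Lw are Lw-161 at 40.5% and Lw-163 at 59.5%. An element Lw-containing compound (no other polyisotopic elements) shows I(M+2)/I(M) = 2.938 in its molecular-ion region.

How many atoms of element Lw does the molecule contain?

The M+2/M ratio from n Lw atoms is n · q/p = n · 0.595/0.405.
n = 2.938 × 0.405/0.595 = 2.00 ≈ 2

2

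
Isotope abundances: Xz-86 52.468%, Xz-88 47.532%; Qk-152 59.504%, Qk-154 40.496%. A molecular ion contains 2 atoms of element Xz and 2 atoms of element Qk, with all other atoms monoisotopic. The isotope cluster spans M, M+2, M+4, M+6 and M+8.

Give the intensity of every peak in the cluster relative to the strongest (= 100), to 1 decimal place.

Element Xz pattern (n=2): 0.2752891 : 0.4987818 : 0.2259291
Element Qk pattern (n=2): 0.3540726 : 0.4819348 : 0.1639926
Convolve the two distributions (both contribute in 2-u steps):
  M: 0.2752891×0.3540726 = 0.097472
  M+2: 0.2752891×0.4819348 + 0.4987818×0.3540726 = 0.309276
  M+4: 0.2752891×0.1639926 + 0.4987818×0.4819348 + 0.2259291×0.3540726 = 0.365521
  M+6: 0.4987818×0.1639926 + 0.2259291×0.4819348 = 0.190680
  M+8: 0.2259291×0.1639926 = 0.037051
Scale to base peak (0.365521) = 100: 26.7 : 84.6 : 100.0 : 52.2 : 10.1

26.7 : 84.6 : 100.0 : 52.2 : 10.1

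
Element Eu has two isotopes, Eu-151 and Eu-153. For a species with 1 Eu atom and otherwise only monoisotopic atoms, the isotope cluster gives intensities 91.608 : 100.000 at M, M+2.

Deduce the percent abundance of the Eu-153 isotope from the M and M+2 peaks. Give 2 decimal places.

Write p for the Eu-151 fraction. I(M+2)/I(M) = [C(1,1)·p^0·(1−p)] / p^1 = 1·(1−p)/p = 100.000/91.608 = 1.0916
(1−p)/p = 1.0916/1 = 1.0916  ⇒  p = 1/(1 + 1.0916) = 0.4781
Eu-151: 47.81%, Eu-153: 52.19%.

52.19%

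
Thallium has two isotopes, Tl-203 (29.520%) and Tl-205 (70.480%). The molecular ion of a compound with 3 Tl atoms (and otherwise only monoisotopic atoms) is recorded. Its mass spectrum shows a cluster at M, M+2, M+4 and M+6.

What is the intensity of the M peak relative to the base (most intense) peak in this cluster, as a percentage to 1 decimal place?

Term probabilities: M 0.0257, M+2 0.1843, M+4 0.4399, M+6 0.3501. Base peak = M+4.
P(M+4) = C(3,2) × 0.29520^1 × 0.70480^2 = 3 × 0.2952 × 0.49674304 = 0.439916 (base)
P(M) = C(3,0) × 0.29520^3 × 0.70480^0 = 1 × 0.02572463 × 1.0000 = 0.025725
Relative intensity = 0.025725 / 0.439916 × 100 = 5.8

5.8%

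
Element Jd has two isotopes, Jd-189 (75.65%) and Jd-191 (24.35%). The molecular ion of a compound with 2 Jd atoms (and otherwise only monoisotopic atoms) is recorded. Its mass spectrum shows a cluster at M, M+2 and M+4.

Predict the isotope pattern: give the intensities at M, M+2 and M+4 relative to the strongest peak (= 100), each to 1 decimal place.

Each Jd atom is independently Jd-189 (p = 0.7565) or Jd-191 (q = 0.2435); the cluster is the binomial expansion (p + q)^2.
P(M) = 0.7565^2 = 0.572292
P(M+2) = 2 × 0.7565^1 × 0.2435^1 = 0.368415
P(M+4) = 0.2435^2 = 0.059292
The M peak is largest (0.572292); scaling to 100 gives 100.0 : 64.4 : 10.4.

100.0 : 64.4 : 10.4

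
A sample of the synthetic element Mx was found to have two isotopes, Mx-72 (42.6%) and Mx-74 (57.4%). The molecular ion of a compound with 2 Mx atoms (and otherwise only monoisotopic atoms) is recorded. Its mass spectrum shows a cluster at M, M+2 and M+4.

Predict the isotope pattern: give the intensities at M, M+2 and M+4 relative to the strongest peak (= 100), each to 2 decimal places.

37.11 : 100.00 : 67.37

Expanding (0.426 + 0.574)^2:
P(M) = 0.426^2 = 0.181476
P(M+2) = 2 × 0.426^1 × 0.574^1 = 0.489048
P(M+4) = 0.574^2 = 0.329476
The M+2 peak is largest (0.489048); scaling to 100 gives 37.11 : 100.00 : 67.37.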